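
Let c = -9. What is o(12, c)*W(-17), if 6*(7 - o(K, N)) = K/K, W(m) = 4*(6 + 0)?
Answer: 164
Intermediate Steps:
W(m) = 24 (W(m) = 4*6 = 24)
o(K, N) = 41/6 (o(K, N) = 7 - K/(6*K) = 7 - ⅙*1 = 7 - ⅙ = 41/6)
o(12, c)*W(-17) = (41/6)*24 = 164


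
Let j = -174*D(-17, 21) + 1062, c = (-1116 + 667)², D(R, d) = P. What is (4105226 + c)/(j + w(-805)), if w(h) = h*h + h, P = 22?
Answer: 1435609/214818 ≈ 6.6829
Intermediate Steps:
D(R, d) = 22
w(h) = h + h² (w(h) = h² + h = h + h²)
c = 201601 (c = (-449)² = 201601)
j = -2766 (j = -174*22 + 1062 = -3828 + 1062 = -2766)
(4105226 + c)/(j + w(-805)) = (4105226 + 201601)/(-2766 - 805*(1 - 805)) = 4306827/(-2766 - 805*(-804)) = 4306827/(-2766 + 647220) = 4306827/644454 = 4306827*(1/644454) = 1435609/214818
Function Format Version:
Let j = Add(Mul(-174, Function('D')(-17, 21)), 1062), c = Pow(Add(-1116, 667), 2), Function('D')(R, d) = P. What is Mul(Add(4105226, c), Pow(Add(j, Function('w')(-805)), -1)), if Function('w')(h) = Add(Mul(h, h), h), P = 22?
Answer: Rational(1435609, 214818) ≈ 6.6829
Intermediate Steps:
Function('D')(R, d) = 22
Function('w')(h) = Add(h, Pow(h, 2)) (Function('w')(h) = Add(Pow(h, 2), h) = Add(h, Pow(h, 2)))
c = 201601 (c = Pow(-449, 2) = 201601)
j = -2766 (j = Add(Mul(-174, 22), 1062) = Add(-3828, 1062) = -2766)
Mul(Add(4105226, c), Pow(Add(j, Function('w')(-805)), -1)) = Mul(Add(4105226, 201601), Pow(Add(-2766, Mul(-805, Add(1, -805))), -1)) = Mul(4306827, Pow(Add(-2766, Mul(-805, -804)), -1)) = Mul(4306827, Pow(Add(-2766, 647220), -1)) = Mul(4306827, Pow(644454, -1)) = Mul(4306827, Rational(1, 644454)) = Rational(1435609, 214818)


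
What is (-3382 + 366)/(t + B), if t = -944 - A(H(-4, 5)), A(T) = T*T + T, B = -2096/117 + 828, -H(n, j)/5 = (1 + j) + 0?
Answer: 176436/58729 ≈ 3.0042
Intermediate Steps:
H(n, j) = -5 - 5*j (H(n, j) = -5*((1 + j) + 0) = -5*(1 + j) = -5 - 5*j)
B = 94780/117 (B = -2096*1/117 + 828 = -2096/117 + 828 = 94780/117 ≈ 810.09)
A(T) = T + T² (A(T) = T² + T = T + T²)
t = -1814 (t = -944 - (-5 - 5*5)*(1 + (-5 - 5*5)) = -944 - (-5 - 25)*(1 + (-5 - 25)) = -944 - (-30)*(1 - 30) = -944 - (-30)*(-29) = -944 - 1*870 = -944 - 870 = -1814)
(-3382 + 366)/(t + B) = (-3382 + 366)/(-1814 + 94780/117) = -3016/(-117458/117) = -3016*(-117/117458) = 176436/58729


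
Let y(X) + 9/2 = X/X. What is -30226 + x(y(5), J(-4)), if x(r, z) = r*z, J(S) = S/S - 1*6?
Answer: -60417/2 ≈ -30209.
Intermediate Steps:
J(S) = -5 (J(S) = 1 - 6 = -5)
y(X) = -7/2 (y(X) = -9/2 + X/X = -9/2 + 1 = -7/2)
-30226 + x(y(5), J(-4)) = -30226 - 7/2*(-5) = -30226 + 35/2 = -60417/2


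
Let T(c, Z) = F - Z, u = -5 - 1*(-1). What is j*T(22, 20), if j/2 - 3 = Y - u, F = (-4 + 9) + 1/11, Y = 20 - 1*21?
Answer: -1968/11 ≈ -178.91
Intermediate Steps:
Y = -1 (Y = 20 - 21 = -1)
u = -4 (u = -5 + 1 = -4)
F = 56/11 (F = 5 + 1/11 = 56/11 ≈ 5.0909)
j = 12 (j = 6 + 2*(-1 - 1*(-4)) = 6 + 2*(-1 + 4) = 6 + 2*3 = 6 + 6 = 12)
T(c, Z) = 56/11 - Z
j*T(22, 20) = 12*(56/11 - 1*20) = 12*(56/11 - 20) = 12*(-164/11) = -1968/11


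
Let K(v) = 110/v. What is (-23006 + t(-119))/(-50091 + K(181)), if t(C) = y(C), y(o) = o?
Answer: 4185625/9066361 ≈ 0.46167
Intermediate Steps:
t(C) = C
(-23006 + t(-119))/(-50091 + K(181)) = (-23006 - 119)/(-50091 + 110/181) = -23125/(-50091 + 110*(1/181)) = -23125/(-50091 + 110/181) = -23125/(-9066361/181) = -23125*(-181/9066361) = 4185625/9066361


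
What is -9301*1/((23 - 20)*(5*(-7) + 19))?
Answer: 9301/48 ≈ 193.77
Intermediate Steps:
-9301*1/((23 - 20)*(5*(-7) + 19)) = -9301*1/(3*(-35 + 19)) = -9301/((-16*3)) = -9301/(-48) = -9301*(-1/48) = 9301/48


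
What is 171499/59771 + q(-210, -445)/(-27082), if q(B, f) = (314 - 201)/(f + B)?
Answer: 3042177780413/1060260435410 ≈ 2.8693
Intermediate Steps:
q(B, f) = 113/(B + f)
171499/59771 + q(-210, -445)/(-27082) = 171499/59771 + (113/(-210 - 445))/(-27082) = 171499*(1/59771) + (113/(-655))*(-1/27082) = 171499/59771 + (113*(-1/655))*(-1/27082) = 171499/59771 - 113/655*(-1/27082) = 171499/59771 + 113/17738710 = 3042177780413/1060260435410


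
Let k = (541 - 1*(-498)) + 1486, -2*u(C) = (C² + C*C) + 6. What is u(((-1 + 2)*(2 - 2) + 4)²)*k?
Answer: -653975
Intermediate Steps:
u(C) = -3 - C² (u(C) = -((C² + C*C) + 6)/2 = -((C² + C²) + 6)/2 = -(2*C² + 6)/2 = -(6 + 2*C²)/2 = -3 - C²)
k = 2525 (k = (541 + 498) + 1486 = 1039 + 1486 = 2525)
u(((-1 + 2)*(2 - 2) + 4)²)*k = (-3 - (((-1 + 2)*(2 - 2) + 4)²)²)*2525 = (-3 - ((1*0 + 4)²)²)*2525 = (-3 - ((0 + 4)²)²)*2525 = (-3 - (4²)²)*2525 = (-3 - 1*16²)*2525 = (-3 - 1*256)*2525 = (-3 - 256)*2525 = -259*2525 = -653975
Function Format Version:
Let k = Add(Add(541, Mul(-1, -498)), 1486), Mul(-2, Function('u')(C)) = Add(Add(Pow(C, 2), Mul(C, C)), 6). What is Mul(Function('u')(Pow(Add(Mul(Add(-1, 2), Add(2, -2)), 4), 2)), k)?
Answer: -653975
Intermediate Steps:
Function('u')(C) = Add(-3, Mul(-1, Pow(C, 2))) (Function('u')(C) = Mul(Rational(-1, 2), Add(Add(Pow(C, 2), Mul(C, C)), 6)) = Mul(Rational(-1, 2), Add(Add(Pow(C, 2), Pow(C, 2)), 6)) = Mul(Rational(-1, 2), Add(Mul(2, Pow(C, 2)), 6)) = Mul(Rational(-1, 2), Add(6, Mul(2, Pow(C, 2)))) = Add(-3, Mul(-1, Pow(C, 2))))
k = 2525 (k = Add(Add(541, 498), 1486) = Add(1039, 1486) = 2525)
Mul(Function('u')(Pow(Add(Mul(Add(-1, 2), Add(2, -2)), 4), 2)), k) = Mul(Add(-3, Mul(-1, Pow(Pow(Add(Mul(Add(-1, 2), Add(2, -2)), 4), 2), 2))), 2525) = Mul(Add(-3, Mul(-1, Pow(Pow(Add(Mul(1, 0), 4), 2), 2))), 2525) = Mul(Add(-3, Mul(-1, Pow(Pow(Add(0, 4), 2), 2))), 2525) = Mul(Add(-3, Mul(-1, Pow(Pow(4, 2), 2))), 2525) = Mul(Add(-3, Mul(-1, Pow(16, 2))), 2525) = Mul(Add(-3, Mul(-1, 256)), 2525) = Mul(Add(-3, -256), 2525) = Mul(-259, 2525) = -653975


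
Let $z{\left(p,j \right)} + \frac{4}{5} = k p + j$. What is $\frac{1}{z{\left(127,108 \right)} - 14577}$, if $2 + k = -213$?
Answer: $- \frac{5}{208874} \approx -2.3938 \cdot 10^{-5}$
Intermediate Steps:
$k = -215$ ($k = -2 - 213 = -215$)
$z{\left(p,j \right)} = - \frac{4}{5} + j - 215 p$ ($z{\left(p,j \right)} = - \frac{4}{5} + \left(- 215 p + j\right) = - \frac{4}{5} + \left(j - 215 p\right) = - \frac{4}{5} + j - 215 p$)
$\frac{1}{z{\left(127,108 \right)} - 14577} = \frac{1}{\left(- \frac{4}{5} + 108 - 27305\right) - 14577} = \frac{1}{- \frac{135989}{5} - 14577} = \frac{1}{- \frac{208874}{5}} = - \frac{5}{208874}$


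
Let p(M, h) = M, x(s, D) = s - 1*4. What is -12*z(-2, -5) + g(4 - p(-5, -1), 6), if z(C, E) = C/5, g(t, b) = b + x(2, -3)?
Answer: 44/5 ≈ 8.8000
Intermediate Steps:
x(s, D) = -4 + s (x(s, D) = s - 4 = -4 + s)
g(t, b) = -2 + b (g(t, b) = b + (-4 + 2) = b - 2 = -2 + b)
z(C, E) = C/5 (z(C, E) = C*(⅕) = C/5)
-12*z(-2, -5) + g(4 - p(-5, -1), 6) = -12*(-2)/5 + (-2 + 6) = -12*(-⅖) + 4 = 24/5 + 4 = 44/5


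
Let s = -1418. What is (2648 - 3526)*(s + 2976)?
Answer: -1367924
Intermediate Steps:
(2648 - 3526)*(s + 2976) = (2648 - 3526)*(-1418 + 2976) = -878*1558 = -1367924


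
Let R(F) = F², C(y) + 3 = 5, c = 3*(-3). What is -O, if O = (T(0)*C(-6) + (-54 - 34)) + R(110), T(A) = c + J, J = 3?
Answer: -12000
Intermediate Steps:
c = -9
C(y) = 2 (C(y) = -3 + 5 = 2)
T(A) = -6 (T(A) = -9 + 3 = -6)
O = 12000 (O = (-6*2 + (-54 - 34)) + 110² = (-12 - 88) + 12100 = -100 + 12100 = 12000)
-O = -1*12000 = -12000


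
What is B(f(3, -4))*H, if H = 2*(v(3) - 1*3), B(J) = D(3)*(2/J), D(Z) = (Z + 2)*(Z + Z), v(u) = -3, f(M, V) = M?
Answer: -240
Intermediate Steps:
D(Z) = 2*Z*(2 + Z) (D(Z) = (2 + Z)*(2*Z) = 2*Z*(2 + Z))
B(J) = 60/J (B(J) = (2*3*(2 + 3))*(2/J) = (2*3*5)*(2/J) = 30*(2/J) = 60/J)
H = -12 (H = 2*(-3 - 1*3) = 2*(-3 - 3) = 2*(-6) = -12)
B(f(3, -4))*H = (60/3)*(-12) = (60*(⅓))*(-12) = 20*(-12) = -240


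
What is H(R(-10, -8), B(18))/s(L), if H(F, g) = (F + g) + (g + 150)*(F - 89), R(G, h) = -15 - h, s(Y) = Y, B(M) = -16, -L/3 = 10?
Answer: 12887/30 ≈ 429.57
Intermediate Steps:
L = -30 (L = -3*10 = -30)
H(F, g) = F + g + (-89 + F)*(150 + g) (H(F, g) = (F + g) + (150 + g)*(-89 + F) = (F + g) + (-89 + F)*(150 + g) = F + g + (-89 + F)*(150 + g))
H(R(-10, -8), B(18))/s(L) = (-13350 - 88*(-16) + 151*(-15 - 1*(-8)) + (-15 - 1*(-8))*(-16))/(-30) = (-13350 + 1408 + 151*(-15 + 8) + (-15 + 8)*(-16))*(-1/30) = (-13350 + 1408 + 151*(-7) - 7*(-16))*(-1/30) = (-13350 + 1408 - 1057 + 112)*(-1/30) = -12887*(-1/30) = 12887/30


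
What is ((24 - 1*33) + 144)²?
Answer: 18225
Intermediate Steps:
((24 - 1*33) + 144)² = ((24 - 33) + 144)² = (-9 + 144)² = 135² = 18225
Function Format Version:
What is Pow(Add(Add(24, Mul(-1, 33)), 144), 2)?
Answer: 18225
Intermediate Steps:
Pow(Add(Add(24, Mul(-1, 33)), 144), 2) = Pow(Add(Add(24, -33), 144), 2) = Pow(Add(-9, 144), 2) = Pow(135, 2) = 18225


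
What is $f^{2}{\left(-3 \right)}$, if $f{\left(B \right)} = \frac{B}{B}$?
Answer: $1$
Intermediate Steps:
$f{\left(B \right)} = 1$
$f^{2}{\left(-3 \right)} = 1^{2} = 1$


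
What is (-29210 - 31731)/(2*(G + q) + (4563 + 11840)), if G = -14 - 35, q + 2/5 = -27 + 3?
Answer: -304705/81281 ≈ -3.7488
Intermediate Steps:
q = -122/5 (q = -2/5 + (-27 + 3) = -2/5 - 24 = -122/5 ≈ -24.400)
G = -49
(-29210 - 31731)/(2*(G + q) + (4563 + 11840)) = (-29210 - 31731)/(2*(-49 - 122/5) + (4563 + 11840)) = -60941/(2*(-367/5) + 16403) = -60941/(-734/5 + 16403) = -60941/81281/5 = -60941*5/81281 = -304705/81281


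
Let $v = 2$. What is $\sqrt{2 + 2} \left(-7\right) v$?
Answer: $-28$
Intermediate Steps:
$\sqrt{2 + 2} \left(-7\right) v = \sqrt{2 + 2} \left(-7\right) 2 = \sqrt{4} \left(-7\right) 2 = 2 \left(-7\right) 2 = \left(-14\right) 2 = -28$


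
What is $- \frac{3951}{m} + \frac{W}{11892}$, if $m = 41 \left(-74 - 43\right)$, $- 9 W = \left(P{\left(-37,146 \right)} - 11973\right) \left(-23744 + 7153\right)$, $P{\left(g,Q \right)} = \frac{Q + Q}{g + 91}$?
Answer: $- \frac{2856126741491}{1540239948} \approx -1854.3$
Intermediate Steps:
$P{\left(g,Q \right)} = \frac{2 Q}{91 + g}$
$W = - \frac{5360966875}{243}$ ($W = - \frac{\left(2 \cdot 146 \frac{1}{91 - 37} - 11973\right) \left(-23744 + 7153\right)}{9} = - \frac{\left(2 \cdot 146 \cdot \frac{1}{54} - 11973\right) \left(-16591\right)}{9} = - \frac{\left(\frac{146}{27} - 11973\right) \left(-16591\right)}{9} = - \frac{\left(- \frac{323125}{27}\right) \left(-16591\right)}{9} = \left(- \frac{1}{9}\right) \frac{5360966875}{27} = - \frac{5360966875}{243} \approx -2.2062 \cdot 10^{7}$)
$m = -4797$ ($m = 41 \left(-117\right) = -4797$)
$- \frac{3951}{m} + \frac{W}{11892} = - \frac{3951}{-4797} - \frac{5360966875}{243 \cdot 11892} = \left(-3951\right) \left(- \frac{1}{4797}\right) - \frac{5360966875}{2889756} = \frac{439}{533} - \frac{5360966875}{2889756} = - \frac{2856126741491}{1540239948}$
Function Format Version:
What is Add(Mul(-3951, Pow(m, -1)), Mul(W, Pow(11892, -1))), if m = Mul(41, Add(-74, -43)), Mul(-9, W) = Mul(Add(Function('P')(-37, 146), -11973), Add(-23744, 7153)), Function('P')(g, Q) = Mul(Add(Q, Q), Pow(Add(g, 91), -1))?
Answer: Rational(-2856126741491, 1540239948) ≈ -1854.3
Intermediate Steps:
Function('P')(g, Q) = Mul(2, Q, Pow(Add(91, g), -1)) (Function('P')(g, Q) = Mul(Mul(2, Q), Pow(Add(91, g), -1)) = Mul(2, Q, Pow(Add(91, g), -1)))
W = Rational(-5360966875, 243) (W = Mul(Rational(-1, 9), Mul(Add(Mul(2, 146, Pow(Add(91, -37), -1)), -11973), Add(-23744, 7153))) = Mul(Rational(-1, 9), Mul(Add(Mul(2, 146, Pow(54, -1)), -11973), -16591)) = Mul(Rational(-1, 9), Mul(Add(Mul(2, 146, Rational(1, 54)), -11973), -16591)) = Mul(Rational(-1, 9), Mul(Add(Rational(146, 27), -11973), -16591)) = Mul(Rational(-1, 9), Mul(Rational(-323125, 27), -16591)) = Mul(Rational(-1, 9), Rational(5360966875, 27)) = Rational(-5360966875, 243) ≈ -2.2062e+7)
m = -4797 (m = Mul(41, -117) = -4797)
Add(Mul(-3951, Pow(m, -1)), Mul(W, Pow(11892, -1))) = Add(Mul(-3951, Pow(-4797, -1)), Mul(Rational(-5360966875, 243), Pow(11892, -1))) = Add(Mul(-3951, Rational(-1, 4797)), Mul(Rational(-5360966875, 243), Rational(1, 11892))) = Add(Rational(439, 533), Rational(-5360966875, 2889756)) = Rational(-2856126741491, 1540239948)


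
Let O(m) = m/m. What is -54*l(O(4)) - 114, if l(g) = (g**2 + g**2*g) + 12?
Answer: -870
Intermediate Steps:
O(m) = 1
l(g) = 12 + g**2 + g**3 (l(g) = (g**2 + g**3) + 12 = 12 + g**2 + g**3)
-54*l(O(4)) - 114 = -54*(12 + 1**2 + 1**3) - 114 = -54*(12 + 1 + 1) - 114 = -54*14 - 114 = -756 - 114 = -870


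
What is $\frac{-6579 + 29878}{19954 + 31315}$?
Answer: $\frac{23299}{51269} \approx 0.45445$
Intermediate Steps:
$\frac{-6579 + 29878}{19954 + 31315} = \frac{23299}{51269}$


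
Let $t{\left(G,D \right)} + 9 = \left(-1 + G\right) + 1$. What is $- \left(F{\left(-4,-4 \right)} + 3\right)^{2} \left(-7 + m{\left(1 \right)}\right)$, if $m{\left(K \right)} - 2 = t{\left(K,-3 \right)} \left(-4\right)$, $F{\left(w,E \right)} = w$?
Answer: $-27$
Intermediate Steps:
$t{\left(G,D \right)} = -9 + G$ ($t{\left(G,D \right)} = -9 + \left(\left(-1 + G\right) + 1\right) = -9 + G$)
$m{\left(K \right)} = 38 - 4 K$ ($m{\left(K \right)} = 2 + \left(-9 + K\right) \left(-4\right) = 2 - \left(-36 + 4 K\right) = 38 - 4 K$)
$- \left(F{\left(-4,-4 \right)} + 3\right)^{2} \left(-7 + m{\left(1 \right)}\right) = - \left(-4 + 3\right)^{2} \left(-7 + \left(38 - 4\right)\right) = - \left(-1\right)^{2} \left(-7 + \left(38 - 4\right)\right) = - 1 \left(-7 + 34\right) = - 1 \cdot 27 = \left(-1\right) 27 = -27$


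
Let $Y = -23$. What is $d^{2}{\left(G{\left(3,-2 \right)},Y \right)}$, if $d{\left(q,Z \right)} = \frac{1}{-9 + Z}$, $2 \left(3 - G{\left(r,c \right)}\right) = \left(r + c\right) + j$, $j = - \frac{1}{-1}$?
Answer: $\frac{1}{1024} \approx 0.00097656$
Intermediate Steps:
$j = 1$ ($j = \left(-1\right) \left(-1\right) = 1$)
$G{\left(r,c \right)} = \frac{5}{2} - \frac{c}{2} - \frac{r}{2}$ ($G{\left(r,c \right)} = 3 - \frac{\left(r + c\right) + 1}{2} = 3 - \frac{\left(c + r\right) + 1}{2} = 3 - \frac{1 + c + r}{2} = 3 - \left(\frac{1}{2} + \frac{c}{2} + \frac{r}{2}\right) = \frac{5}{2} - \frac{c}{2} - \frac{r}{2}$)
$d^{2}{\left(G{\left(3,-2 \right)},Y \right)} = \left(\frac{1}{-9 - 23}\right)^{2} = \left(\frac{1}{-32}\right)^{2} = \left(- \frac{1}{32}\right)^{2} = \frac{1}{1024}$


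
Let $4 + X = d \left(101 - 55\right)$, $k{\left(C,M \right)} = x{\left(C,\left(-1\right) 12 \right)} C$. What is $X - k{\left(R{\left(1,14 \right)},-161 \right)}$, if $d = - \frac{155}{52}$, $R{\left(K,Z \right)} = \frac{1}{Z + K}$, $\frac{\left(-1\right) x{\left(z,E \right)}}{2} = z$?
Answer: $- \frac{825473}{5850} \approx -141.11$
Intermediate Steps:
$x{\left(z,E \right)} = - 2 z$
$R{\left(K,Z \right)} = \frac{1}{K + Z}$
$d = - \frac{155}{52}$ ($d = \left(-155\right) \frac{1}{52} = - \frac{155}{52} \approx -2.9808$)
$k{\left(C,M \right)} = - 2 C^{2}$ ($k{\left(C,M \right)} = - 2 C C = - 2 C^{2}$)
$X = - \frac{3669}{26}$ ($X = -4 - \frac{155 \left(101 - 55\right)}{52} = -4 - \frac{3565}{26} = - \frac{3669}{26} \approx -141.12$)
$X - k{\left(R{\left(1,14 \right)},-161 \right)} = - \frac{3669}{26} - - 2 \left(\frac{1}{1 + 14}\right)^{2} = - \frac{3669}{26} - - 2 \left(\frac{1}{15}\right)^{2} = - \frac{3669}{26} - - \frac{2}{225} = - \frac{3669}{26} + \frac{2}{225} = - \frac{825473}{5850}$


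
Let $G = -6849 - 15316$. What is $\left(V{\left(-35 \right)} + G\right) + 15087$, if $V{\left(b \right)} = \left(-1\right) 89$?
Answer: $-7167$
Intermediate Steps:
$V{\left(b \right)} = -89$
$G = -22165$ ($G = -6849 - 15316 = -22165$)
$\left(V{\left(-35 \right)} + G\right) + 15087 = \left(-89 - 22165\right) + 15087 = -22254 + 15087 = -7167$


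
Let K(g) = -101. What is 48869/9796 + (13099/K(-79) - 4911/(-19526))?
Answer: -1202149345827/9659473148 ≈ -124.45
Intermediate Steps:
48869/9796 + (13099/K(-79) - 4911/(-19526)) = 48869/9796 + (13099/(-101) - 4911/(-19526)) = 48869*(1/9796) + (13099*(-1/101) - 4911*(-1/19526)) = 48869/9796 + (-13099/101 + 4911/19526) = 48869/9796 - 255275063/1972126 = -1202149345827/9659473148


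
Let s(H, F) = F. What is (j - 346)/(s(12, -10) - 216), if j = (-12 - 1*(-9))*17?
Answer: 397/226 ≈ 1.7566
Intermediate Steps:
j = -51 (j = (-12 + 9)*17 = -3*17 = -51)
(j - 346)/(s(12, -10) - 216) = (-51 - 346)/(-10 - 216) = -397/(-226) = -397*(-1/226) = 397/226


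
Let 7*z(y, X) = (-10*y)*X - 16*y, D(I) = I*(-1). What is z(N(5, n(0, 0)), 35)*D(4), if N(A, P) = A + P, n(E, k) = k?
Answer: 7320/7 ≈ 1045.7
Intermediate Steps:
D(I) = -I
z(y, X) = -16*y/7 - 10*X*y/7 (z(y, X) = ((-10*y)*X - 16*y)/7 = (-10*X*y - 16*y)/7 = (-16*y - 10*X*y)/7 = -16*y/7 - 10*X*y/7)
z(N(5, n(0, 0)), 35)*D(4) = (-2*(5 + 0)*(8 + 5*35)/7)*(-1*4) = -2/7*5*(8 + 175)*(-4) = -2/7*5*183*(-4) = -1830/7*(-4) = 7320/7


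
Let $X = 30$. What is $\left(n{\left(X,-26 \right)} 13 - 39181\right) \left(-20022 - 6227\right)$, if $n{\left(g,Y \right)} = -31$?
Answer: $1039040416$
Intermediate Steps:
$\left(n{\left(X,-26 \right)} 13 - 39181\right) \left(-20022 - 6227\right) = \left(\left(-31\right) 13 - 39181\right) \left(-20022 - 6227\right) = \left(-403 - 39181\right) \left(-26249\right) = \left(-39584\right) \left(-26249\right) = 1039040416$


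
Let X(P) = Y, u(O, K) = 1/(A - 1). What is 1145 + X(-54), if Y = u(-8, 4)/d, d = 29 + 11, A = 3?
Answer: 91601/80 ≈ 1145.0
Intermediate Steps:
u(O, K) = 1/2 (u(O, K) = 1/(3 - 1) = 1/2)
d = 40
Y = 1/80 (Y = (1/2)/40 = (1/2)*(1/40) = 1/80 ≈ 0.012500)
X(P) = 1/80
1145 + X(-54) = 1145 + 1/80 = 91601/80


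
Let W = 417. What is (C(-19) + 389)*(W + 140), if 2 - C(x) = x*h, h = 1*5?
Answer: 270702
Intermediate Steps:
h = 5
C(x) = 2 - 5*x (C(x) = 2 - x*5 = 2 - 5*x)
(C(-19) + 389)*(W + 140) = ((2 - 5*(-19)) + 389)*(417 + 140) = ((2 + 95) + 389)*557 = (97 + 389)*557 = 486*557 = 270702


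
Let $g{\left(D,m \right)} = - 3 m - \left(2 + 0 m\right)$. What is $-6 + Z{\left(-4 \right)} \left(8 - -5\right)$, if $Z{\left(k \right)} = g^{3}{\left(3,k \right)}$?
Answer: $12994$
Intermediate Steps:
$g{\left(D,m \right)} = -2 - 3 m$ ($g{\left(D,m \right)} = - 3 m + \left(0 - 2\right) = - 3 m - 2 = -2 - 3 m$)
$Z{\left(k \right)} = \left(-2 - 3 k\right)^{3}$
$-6 + Z{\left(-4 \right)} \left(8 - -5\right) = -6 + - \left(2 + 3 \left(-4\right)\right)^{3} \left(8 - -5\right) = -6 + - \left(2 - 12\right)^{3} \left(8 + 5\right) = -6 + - \left(-10\right)^{3} \cdot 13 = -6 + \left(-1\right) \left(-1000\right) 13 = -6 + 1000 \cdot 13 = -6 + 13000 = 12994$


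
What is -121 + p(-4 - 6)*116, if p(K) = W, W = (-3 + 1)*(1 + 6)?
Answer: -1745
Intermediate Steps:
W = -14 (W = -2*7 = -14)
p(K) = -14
-121 + p(-4 - 6)*116 = -121 - 14*116 = -121 - 1624 = -1745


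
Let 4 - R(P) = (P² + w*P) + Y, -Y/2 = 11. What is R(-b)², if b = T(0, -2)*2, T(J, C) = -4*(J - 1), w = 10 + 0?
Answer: 1764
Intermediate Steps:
w = 10
Y = -22 (Y = -2*11 = -22)
T(J, C) = 4 - 4*J (T(J, C) = -4*(-1 + J) = 4 - 4*J)
b = 8 (b = (4 - 4*0)*2 = (4 + 0)*2 = 4*2 = 8)
R(P) = 26 - P² - 10*P (R(P) = 4 - ((P² + 10*P) - 22) = 4 - (-22 + P² + 10*P) = 4 + (22 - P² - 10*P) = 26 - P² - 10*P)
R(-b)² = (26 - (-1*8)² - (-10)*8)² = (26 - 1*(-8)² - 10*(-8))² = (26 - 1*64 + 80)² = (26 - 64 + 80)² = 42² = 1764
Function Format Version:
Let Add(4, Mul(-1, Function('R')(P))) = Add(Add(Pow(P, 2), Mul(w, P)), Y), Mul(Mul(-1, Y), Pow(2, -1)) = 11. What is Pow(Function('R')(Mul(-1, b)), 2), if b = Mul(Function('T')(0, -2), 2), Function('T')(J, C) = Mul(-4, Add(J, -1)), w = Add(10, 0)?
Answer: 1764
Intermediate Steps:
w = 10
Y = -22 (Y = Mul(-2, 11) = -22)
Function('T')(J, C) = Add(4, Mul(-4, J)) (Function('T')(J, C) = Mul(-4, Add(-1, J)) = Add(4, Mul(-4, J)))
b = 8 (b = Mul(Add(4, Mul(-4, 0)), 2) = Mul(Add(4, 0), 2) = Mul(4, 2) = 8)
Function('R')(P) = Add(26, Mul(-1, Pow(P, 2)), Mul(-10, P)) (Function('R')(P) = Add(4, Mul(-1, Add(Add(Pow(P, 2), Mul(10, P)), -22))) = Add(4, Mul(-1, Add(-22, Pow(P, 2), Mul(10, P)))) = Add(4, Add(22, Mul(-1, Pow(P, 2)), Mul(-10, P))) = Add(26, Mul(-1, Pow(P, 2)), Mul(-10, P)))
Pow(Function('R')(Mul(-1, b)), 2) = Pow(Add(26, Mul(-1, Pow(Mul(-1, 8), 2)), Mul(-10, Mul(-1, 8))), 2) = Pow(Add(26, Mul(-1, Pow(-8, 2)), Mul(-10, -8)), 2) = Pow(Add(26, Mul(-1, 64), 80), 2) = Pow(Add(26, -64, 80), 2) = Pow(42, 2) = 1764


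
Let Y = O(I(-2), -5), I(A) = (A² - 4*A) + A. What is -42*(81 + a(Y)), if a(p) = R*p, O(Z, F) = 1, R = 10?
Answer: -3822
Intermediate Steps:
I(A) = A² - 3*A
Y = 1
a(p) = 10*p
-42*(81 + a(Y)) = -42*(81 + 10*1) = -42*(81 + 10) = -42*91 = -3822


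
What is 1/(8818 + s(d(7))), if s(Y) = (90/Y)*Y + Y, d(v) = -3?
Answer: 1/8905 ≈ 0.00011230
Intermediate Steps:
s(Y) = 90 + Y
1/(8818 + s(d(7))) = 1/(8818 + (90 - 3)) = 1/(8818 + 87) = 1/8905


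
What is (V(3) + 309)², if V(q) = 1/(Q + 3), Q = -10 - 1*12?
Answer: 34456900/361 ≈ 95449.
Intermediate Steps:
Q = -22 (Q = -10 - 12 = -22)
V(q) = -1/19 (V(q) = 1/(-22 + 3) = 1/(-19) = -1/19)
(V(3) + 309)² = (-1/19 + 309)² = (5870/19)² = 34456900/361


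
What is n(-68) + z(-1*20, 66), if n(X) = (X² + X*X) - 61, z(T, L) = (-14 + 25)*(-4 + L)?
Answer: 9869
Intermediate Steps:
z(T, L) = -44 + 11*L (z(T, L) = 11*(-4 + L) = -44 + 11*L)
n(X) = -61 + 2*X² (n(X) = (X² + X²) - 61 = 2*X² - 61 = -61 + 2*X²)
n(-68) + z(-1*20, 66) = (-61 + 2*(-68)²) + (-44 + 11*66) = (-61 + 2*4624) + (-44 + 726) = (-61 + 9248) + 682 = 9187 + 682 = 9869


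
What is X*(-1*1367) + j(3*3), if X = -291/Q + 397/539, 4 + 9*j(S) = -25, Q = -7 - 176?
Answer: -942132991/295911 ≈ -3183.8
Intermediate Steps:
Q = -183
j(S) = -29/9 (j(S) = -4/9 + (⅑)*(-25) = -4/9 - 25/9 = -29/9)
X = 76500/32879 (X = -291/(-183) + 397/539 = -291*(-1/183) + 397*(1/539) = 97/61 + 397/539 = 76500/32879 ≈ 2.3267)
X*(-1*1367) + j(3*3) = 76500*(-1*1367)/32879 - 29/9 = (76500/32879)*(-1367) - 29/9 = -104575500/32879 - 29/9 = -942132991/295911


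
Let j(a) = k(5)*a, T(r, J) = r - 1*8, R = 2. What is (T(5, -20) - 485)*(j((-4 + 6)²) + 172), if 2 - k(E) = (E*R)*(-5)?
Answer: -185440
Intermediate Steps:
k(E) = 2 + 10*E (k(E) = 2 - E*2*(-5) = 2 - 2*E*(-5) = 2 - (-10)*E = 2 + 10*E)
T(r, J) = -8 + r (T(r, J) = r - 8 = -8 + r)
j(a) = 52*a (j(a) = (2 + 10*5)*a = (2 + 50)*a = 52*a)
(T(5, -20) - 485)*(j((-4 + 6)²) + 172) = ((-8 + 5) - 485)*(52*(-4 + 6)² + 172) = (-3 - 485)*(52*2² + 172) = -488*(52*4 + 172) = -488*(208 + 172) = -488*380 = -185440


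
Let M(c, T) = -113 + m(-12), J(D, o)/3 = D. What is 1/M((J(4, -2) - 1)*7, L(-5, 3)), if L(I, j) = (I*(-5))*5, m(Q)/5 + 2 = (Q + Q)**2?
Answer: 1/2757 ≈ 0.00036271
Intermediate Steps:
J(D, o) = 3*D
m(Q) = -10 + 20*Q**2 (m(Q) = -10 + 5*(Q + Q)**2 = -10 + 5*(2*Q)**2 = -10 + 5*(4*Q**2) = -10 + 20*Q**2)
L(I, j) = -25*I (L(I, j) = -5*I*5 = -25*I)
M(c, T) = 2757 (M(c, T) = -113 + (-10 + 20*(-12)**2) = -113 + (-10 + 20*144) = -113 + (-10 + 2880) = -113 + 2870 = 2757)
1/M((J(4, -2) - 1)*7, L(-5, 3)) = 1/2757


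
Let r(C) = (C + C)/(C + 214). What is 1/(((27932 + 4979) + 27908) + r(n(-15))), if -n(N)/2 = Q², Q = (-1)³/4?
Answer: 1711/104061307 ≈ 1.6442e-5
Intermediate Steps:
Q = -¼ (Q = -1*¼ = -¼ ≈ -0.25000)
n(N) = -⅛ (n(N) = -2*(-¼)² = -2*1/16 = -⅛)
r(C) = 2*C/(214 + C) (r(C) = (2*C)/(214 + C) = 2*C/(214 + C))
1/(((27932 + 4979) + 27908) + r(n(-15))) = 1/(((27932 + 4979) + 27908) + 2*(-⅛)/(214 - ⅛)) = 1/((32911 + 27908) + 2*(-⅛)/(1711/8)) = 1/(60819 + 2*(-⅛)*(8/1711)) = 1/(60819 - 2/1711) = 1/(104061307/1711) = 1711/104061307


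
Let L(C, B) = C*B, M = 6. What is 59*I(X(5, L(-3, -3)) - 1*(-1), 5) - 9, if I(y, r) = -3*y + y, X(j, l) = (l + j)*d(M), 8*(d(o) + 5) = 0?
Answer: 8133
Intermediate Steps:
d(o) = -5 (d(o) = -5 + (1/8)*0 = -5 + 0 = -5)
L(C, B) = B*C
X(j, l) = -5*j - 5*l (X(j, l) = (l + j)*(-5) = (j + l)*(-5) = -5*j - 5*l)
I(y, r) = -2*y
59*I(X(5, L(-3, -3)) - 1*(-1), 5) - 9 = 59*(-2*((-5*5 - (-15)*(-3)) - 1*(-1))) - 9 = 59*(-2*((-25 - 5*9) + 1)) - 9 = 59*(-2*((-25 - 45) + 1)) - 9 = 59*(-2*(-70 + 1)) - 9 = 59*(-2*(-69)) - 9 = 59*138 - 9 = 8142 - 9 = 8133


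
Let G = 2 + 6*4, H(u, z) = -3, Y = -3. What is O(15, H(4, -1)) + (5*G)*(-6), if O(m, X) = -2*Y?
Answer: -774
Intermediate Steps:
G = 26 (G = 2 + 24 = 26)
O(m, X) = 6 (O(m, X) = -2*(-3) = 6)
O(15, H(4, -1)) + (5*G)*(-6) = 6 + (5*26)*(-6) = 6 + 130*(-6) = 6 - 780 = -774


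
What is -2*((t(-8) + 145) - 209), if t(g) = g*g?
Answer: 0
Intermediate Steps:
t(g) = g**2
-2*((t(-8) + 145) - 209) = -2*(((-8)**2 + 145) - 209) = -2*((64 + 145) - 209) = -2*(209 - 209) = -2*0 = 0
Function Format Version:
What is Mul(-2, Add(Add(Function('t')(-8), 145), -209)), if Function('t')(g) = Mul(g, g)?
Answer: 0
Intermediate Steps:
Function('t')(g) = Pow(g, 2)
Mul(-2, Add(Add(Function('t')(-8), 145), -209)) = Mul(-2, Add(Add(Pow(-8, 2), 145), -209)) = Mul(-2, Add(Add(64, 145), -209)) = Mul(-2, Add(209, -209)) = Mul(-2, 0) = 0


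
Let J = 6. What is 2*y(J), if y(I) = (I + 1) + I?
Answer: 26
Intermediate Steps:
y(I) = 1 + 2*I (y(I) = (1 + I) + I = 1 + 2*I)
2*y(J) = 2*(1 + 2*6) = 2*(1 + 12) = 2*13 = 26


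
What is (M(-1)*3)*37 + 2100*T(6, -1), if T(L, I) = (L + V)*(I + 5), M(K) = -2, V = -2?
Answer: 33378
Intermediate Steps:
T(L, I) = (-2 + L)*(5 + I) (T(L, I) = (L - 2)*(I + 5) = (-2 + L)*(5 + I))
(M(-1)*3)*37 + 2100*T(6, -1) = -2*3*37 + 2100*(-10 - 2*(-1) + 5*6 - 1*6) = -6*37 + 2100*(-10 + 2 + 30 - 6) = -222 + 2100*16 = -222 + 33600 = 33378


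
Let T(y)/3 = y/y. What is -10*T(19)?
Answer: -30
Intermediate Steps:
T(y) = 3 (T(y) = 3*(y/y) = 3*1 = 3)
-10*T(19) = -10*3 = -30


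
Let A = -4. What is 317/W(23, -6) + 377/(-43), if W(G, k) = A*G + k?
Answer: -50577/4214 ≈ -12.002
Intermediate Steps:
W(G, k) = k - 4*G (W(G, k) = -4*G + k = k - 4*G)
317/W(23, -6) + 377/(-43) = 317/(-6 - 4*23) + 377/(-43) = 317/(-6 - 92) + 377*(-1/43) = 317/(-98) - 377/43 = 317*(-1/98) - 377/43 = -317/98 - 377/43 = -50577/4214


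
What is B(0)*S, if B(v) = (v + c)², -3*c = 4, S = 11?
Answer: 176/9 ≈ 19.556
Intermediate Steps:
c = -4/3 (c = -⅓*4 = -4/3 ≈ -1.3333)
B(v) = (-4/3 + v)² (B(v) = (v - 4/3)² = (-4/3 + v)²)
B(0)*S = ((-4 + 3*0)²/9)*11 = ((-4 + 0)²/9)*11 = ((⅑)*(-4)²)*11 = ((⅑)*16)*11 = (16/9)*11 = 176/9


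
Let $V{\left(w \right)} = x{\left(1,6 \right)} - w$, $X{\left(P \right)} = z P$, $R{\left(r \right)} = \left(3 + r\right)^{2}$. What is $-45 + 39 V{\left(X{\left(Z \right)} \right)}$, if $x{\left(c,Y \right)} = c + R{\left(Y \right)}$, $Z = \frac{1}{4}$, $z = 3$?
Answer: $\frac{12495}{4} \approx 3123.8$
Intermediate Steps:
$Z = \frac{1}{4} \approx 0.25$
$x{\left(c,Y \right)} = c + \left(3 + Y\right)^{2}$
$X{\left(P \right)} = 3 P$
$V{\left(w \right)} = 82 - w$ ($V{\left(w \right)} = \left(1 + \left(3 + 6\right)^{2}\right) - w = \left(1 + 9^{2}\right) - w = \left(1 + 81\right) - w = 82 - w$)
$-45 + 39 V{\left(X{\left(Z \right)} \right)} = -45 + 39 \left(82 - 3 \cdot \frac{1}{4}\right) = -45 + 39 \left(82 - \frac{3}{4}\right) = -45 + 39 \cdot \frac{325}{4} = -45 + \frac{12675}{4} = \frac{12495}{4}$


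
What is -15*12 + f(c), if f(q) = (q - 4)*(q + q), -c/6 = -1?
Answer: -156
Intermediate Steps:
c = 6 (c = -6*(-1) = 6)
f(q) = 2*q*(-4 + q) (f(q) = (-4 + q)*(2*q) = 2*q*(-4 + q))
-15*12 + f(c) = -15*12 + 2*6*(-4 + 6) = -180 + 2*6*2 = -180 + 24 = -156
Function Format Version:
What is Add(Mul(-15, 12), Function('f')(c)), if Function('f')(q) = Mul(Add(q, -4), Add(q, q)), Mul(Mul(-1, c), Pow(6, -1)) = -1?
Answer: -156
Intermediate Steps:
c = 6 (c = Mul(-6, -1) = 6)
Function('f')(q) = Mul(2, q, Add(-4, q)) (Function('f')(q) = Mul(Add(-4, q), Mul(2, q)) = Mul(2, q, Add(-4, q)))
Add(Mul(-15, 12), Function('f')(c)) = Add(Mul(-15, 12), Mul(2, 6, Add(-4, 6))) = Add(-180, Mul(2, 6, 2)) = Add(-180, 24) = -156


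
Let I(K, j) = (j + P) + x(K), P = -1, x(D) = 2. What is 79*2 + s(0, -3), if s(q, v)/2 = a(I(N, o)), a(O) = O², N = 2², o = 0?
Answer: 160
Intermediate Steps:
N = 4
I(K, j) = 1 + j (I(K, j) = (j - 1) + 2 = (-1 + j) + 2 = 1 + j)
s(q, v) = 2 (s(q, v) = 2*(1 + 0)² = 2*1² = 2*1 = 2)
79*2 + s(0, -3) = 79*2 + 2 = 158 + 2 = 160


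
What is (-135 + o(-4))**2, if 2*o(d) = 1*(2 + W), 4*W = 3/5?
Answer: 28697449/1600 ≈ 17936.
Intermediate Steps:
W = 3/20 (W = (3/5)/4 = (3*(1/5))/4 = (1/4)*(3/5) = 3/20 ≈ 0.15000)
o(d) = 43/40 (o(d) = (1*(2 + 3/20))/2 = (1*(43/20))/2 = (1/2)*(43/20) = 43/40)
(-135 + o(-4))**2 = (-135 + 43/40)**2 = (-5357/40)**2 = 28697449/1600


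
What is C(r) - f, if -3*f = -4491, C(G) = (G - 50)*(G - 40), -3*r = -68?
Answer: -9209/9 ≈ -1023.2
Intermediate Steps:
r = 68/3 (r = -⅓*(-68) = 68/3 ≈ 22.667)
C(G) = (-50 + G)*(-40 + G)
f = 1497 (f = -⅓*(-4491) = 1497)
C(r) - f = (2000 + (68/3)² - 90*68/3) - 1*1497 = (2000 + 4624/9 - 2040) - 1497 = 4264/9 - 1497 = -9209/9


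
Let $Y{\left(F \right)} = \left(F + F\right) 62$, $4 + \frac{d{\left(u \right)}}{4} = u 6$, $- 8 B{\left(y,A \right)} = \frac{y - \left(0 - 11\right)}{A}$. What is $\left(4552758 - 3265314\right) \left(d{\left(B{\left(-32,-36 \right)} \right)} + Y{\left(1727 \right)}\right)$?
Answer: $275680705581$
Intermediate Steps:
$B{\left(y,A \right)} = - \frac{11 + y}{8 A}$ ($B{\left(y,A \right)} = - \frac{\left(y - \left(0 - 11\right)\right) \frac{1}{A}}{8} = - \frac{\left(y - -11\right) \frac{1}{A}}{8} = - \frac{\left(y + 11\right) \frac{1}{A}}{8} = - \frac{\left(11 + y\right) \frac{1}{A}}{8} = - \frac{\frac{1}{A} \left(11 + y\right)}{8} = - \frac{11 + y}{8 A}$)
$d{\left(u \right)} = -16 + 24 u$ ($d{\left(u \right)} = -16 + 4 u 6 = -16 + 4 \cdot 6 u = -16 + 24 u$)
$Y{\left(F \right)} = 124 F$ ($Y{\left(F \right)} = 2 F 62 = 124 F$)
$\left(4552758 - 3265314\right) \left(d{\left(B{\left(-32,-36 \right)} \right)} + Y{\left(1727 \right)}\right) = \left(4552758 - 3265314\right) \left(\left(-16 + 24 \frac{-11 - -32}{8 \left(-36\right)}\right) + 124 \cdot 1727\right) = 1287444 \left(\left(-16 + 24 \cdot \frac{1}{8} \left(- \frac{1}{36}\right) \left(-11 + 32\right)\right) + 214148\right) = 1287444 \left(\left(-16 + 24 \cdot \frac{1}{8} \left(- \frac{1}{36}\right) 21\right) + 214148\right) = 1287444 \left(\left(-16 + 24 \left(- \frac{7}{96}\right)\right) + 214148\right) = 1287444 \left(\left(-16 - \frac{7}{4}\right) + 214148\right) = 1287444 \left(- \frac{71}{4} + 214148\right) = 1287444 \cdot \frac{856521}{4} = 275680705581$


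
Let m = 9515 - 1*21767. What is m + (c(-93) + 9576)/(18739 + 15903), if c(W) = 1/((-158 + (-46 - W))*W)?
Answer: -4381331099183/357609366 ≈ -12252.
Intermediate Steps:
c(W) = 1/(W*(-204 - W)) (c(W) = 1/((-204 - W)*W) = 1/(W*(-204 - W)))
m = -12252 (m = 9515 - 21767 = -12252)
m + (c(-93) + 9576)/(18739 + 15903) = -12252 + (-1/(-93*(204 - 93)) + 9576)/(18739 + 15903) = -12252 + (-1*(-1/93)/111 + 9576)/34642 = -12252 + (-1*(-1/93)*1/111 + 9576)*(1/34642) = -12252 + (1/10323 + 9576)*(1/34642) = -12252 + (98853049/10323)*(1/34642) = -12252 + 98853049/357609366 = -4381331099183/357609366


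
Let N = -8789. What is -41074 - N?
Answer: -32285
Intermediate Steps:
-41074 - N = -41074 - 1*(-8789) = -41074 + 8789 = -32285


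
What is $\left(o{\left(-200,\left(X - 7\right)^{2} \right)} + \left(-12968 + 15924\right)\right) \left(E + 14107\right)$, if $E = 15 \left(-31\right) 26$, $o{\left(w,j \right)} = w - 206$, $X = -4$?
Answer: $5143350$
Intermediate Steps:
$o{\left(w,j \right)} = -206 + w$
$E = -12090$ ($E = \left(-465\right) 26 = -12090$)
$\left(o{\left(-200,\left(X - 7\right)^{2} \right)} + \left(-12968 + 15924\right)\right) \left(E + 14107\right) = \left(\left(-206 - 200\right) + \left(-12968 + 15924\right)\right) \left(-12090 + 14107\right) = \left(-406 + 2956\right) 2017 = 2550 \cdot 2017 = 5143350$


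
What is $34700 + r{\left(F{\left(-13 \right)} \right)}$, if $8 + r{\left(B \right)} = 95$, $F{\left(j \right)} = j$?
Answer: $34787$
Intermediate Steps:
$r{\left(B \right)} = 87$ ($r{\left(B \right)} = -8 + 95 = 87$)
$34700 + r{\left(F{\left(-13 \right)} \right)} = 34700 + 87 = 34787$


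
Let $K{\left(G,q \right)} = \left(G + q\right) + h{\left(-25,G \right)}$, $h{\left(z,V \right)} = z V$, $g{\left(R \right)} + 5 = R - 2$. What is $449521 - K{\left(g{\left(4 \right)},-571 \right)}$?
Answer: $450020$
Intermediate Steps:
$g{\left(R \right)} = -7 + R$ ($g{\left(R \right)} = -5 + \left(R - 2\right) = -5 + \left(-2 + R\right) = -7 + R$)
$h{\left(z,V \right)} = V z$
$K{\left(G,q \right)} = q - 24 G$ ($K{\left(G,q \right)} = \left(G + q\right) + G \left(-25\right) = \left(G + q\right) - 25 G = q - 24 G$)
$449521 - K{\left(g{\left(4 \right)},-571 \right)} = 449521 - \left(-571 - 24 \left(-7 + 4\right)\right) = 449521 - \left(-571 - -72\right) = 449521 - \left(-571 + 72\right) = 449521 - -499 = 449521 + 499 = 450020$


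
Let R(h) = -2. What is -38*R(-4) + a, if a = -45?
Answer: 31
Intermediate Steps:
-38*R(-4) + a = -38*(-2) - 45 = 76 - 45 = 31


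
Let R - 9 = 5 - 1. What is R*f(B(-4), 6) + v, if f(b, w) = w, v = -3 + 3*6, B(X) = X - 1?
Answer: 93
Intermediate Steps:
B(X) = -1 + X
v = 15 (v = -3 + 18 = 15)
R = 13 (R = 9 + (5 - 1) = 9 + 4 = 13)
R*f(B(-4), 6) + v = 13*6 + 15 = 78 + 15 = 93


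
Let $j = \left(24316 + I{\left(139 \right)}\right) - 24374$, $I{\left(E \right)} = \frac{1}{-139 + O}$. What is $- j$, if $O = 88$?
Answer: $\frac{2959}{51} \approx 58.02$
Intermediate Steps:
$I{\left(E \right)} = - \frac{1}{51}$ ($I{\left(E \right)} = \frac{1}{-139 + 88} = \frac{1}{-51} = - \frac{1}{51}$)
$j = - \frac{2959}{51}$ ($j = \left(24316 - \frac{1}{51}\right) - 24374 = \frac{1240115}{51} - 24374 = - \frac{2959}{51} \approx -58.02$)
$- j = \left(-1\right) \left(- \frac{2959}{51}\right) = \frac{2959}{51}$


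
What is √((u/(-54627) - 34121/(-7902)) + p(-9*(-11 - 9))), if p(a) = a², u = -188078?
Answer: √74550877561576317382/47962506 ≈ 180.02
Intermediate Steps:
√((u/(-54627) - 34121/(-7902)) + p(-9*(-11 - 9))) = √((-188078/(-54627) - 34121/(-7902)) + (-9*(-11 - 9))²) = √((-188078*(-1/54627) - 34121*(-1/7902)) + (-9*(-20))²) = √((188078/54627 + 34121/7902) + 180²) = √(1116706741/143887518 + 32400) = √(4663072289941/143887518) = √74550877561576317382/47962506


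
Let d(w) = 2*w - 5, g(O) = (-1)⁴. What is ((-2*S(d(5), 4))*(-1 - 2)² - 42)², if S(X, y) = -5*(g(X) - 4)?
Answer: 97344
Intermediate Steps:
g(O) = 1
d(w) = -5 + 2*w
S(X, y) = 15 (S(X, y) = -5*(1 - 4) = -5*(-3) = 15)
((-2*S(d(5), 4))*(-1 - 2)² - 42)² = ((-2*15)*(-1 - 2)² - 42)² = (-30*(-3)² - 42)² = (-30*9 - 42)² = (-270 - 42)² = (-312)² = 97344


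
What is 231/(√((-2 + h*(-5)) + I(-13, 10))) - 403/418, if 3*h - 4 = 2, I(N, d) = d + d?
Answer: -403/418 + 231*√2/4 ≈ 80.707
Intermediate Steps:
I(N, d) = 2*d
h = 2 (h = 4/3 + (⅓)*2 = 4/3 + ⅔ = 2)
231/(√((-2 + h*(-5)) + I(-13, 10))) - 403/418 = 231/(√((-2 + 2*(-5)) + 2*10)) - 403/418 = 231/(√((-2 - 10) + 20)) - 403*1/418 = 231/(√(-12 + 20)) - 403/418 = 231/(√8) - 403/418 = 231/((2*√2)) - 403/418 = 231*(√2/4) - 403/418 = 231*√2/4 - 403/418 = -403/418 + 231*√2/4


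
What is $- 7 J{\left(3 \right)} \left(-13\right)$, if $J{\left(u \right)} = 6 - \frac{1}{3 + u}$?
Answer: $\frac{3185}{6} \approx 530.83$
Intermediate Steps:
$- 7 J{\left(3 \right)} \left(-13\right) = - 7 \frac{17 + 6 \cdot 3}{3 + 3} \left(-13\right) = - 7 \frac{17 + 18}{6} \left(-13\right) = - 7 \cdot \frac{1}{6} \cdot 35 \left(-13\right) = \left(-7\right) \frac{35}{6} \left(-13\right) = \left(- \frac{245}{6}\right) \left(-13\right) = \frac{3185}{6}$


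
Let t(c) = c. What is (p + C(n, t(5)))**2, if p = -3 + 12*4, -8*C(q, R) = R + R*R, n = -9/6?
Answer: 27225/16 ≈ 1701.6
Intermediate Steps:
n = -3/2 (n = -9*1/6 = -3/2 ≈ -1.5000)
C(q, R) = -R/8 - R**2/8 (C(q, R) = -(R + R*R)/8 = -(R + R**2)/8 = -R/8 - R**2/8)
p = 45 (p = -3 + 48 = 45)
(p + C(n, t(5)))**2 = (45 - 1/8*5*(1 + 5))**2 = (45 - 1/8*5*6)**2 = (45 - 15/4)**2 = (165/4)**2 = 27225/16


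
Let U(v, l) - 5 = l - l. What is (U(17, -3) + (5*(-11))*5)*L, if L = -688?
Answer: 185760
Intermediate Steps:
U(v, l) = 5 (U(v, l) = 5 + (l - l) = 5 + 0 = 5)
(U(17, -3) + (5*(-11))*5)*L = (5 + (5*(-11))*5)*(-688) = (5 - 55*5)*(-688) = (5 - 275)*(-688) = -270*(-688) = 185760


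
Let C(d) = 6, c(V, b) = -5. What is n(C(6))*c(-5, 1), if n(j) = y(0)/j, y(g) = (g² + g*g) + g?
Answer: 0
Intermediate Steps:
y(g) = g + 2*g² (y(g) = (g² + g²) + g = 2*g² + g = g + 2*g²)
n(j) = 0 (n(j) = (0*(1 + 2*0))/j = (0*(1 + 0))/j = (0*1)/j = 0/j = 0)
n(C(6))*c(-5, 1) = 0*(-5) = 0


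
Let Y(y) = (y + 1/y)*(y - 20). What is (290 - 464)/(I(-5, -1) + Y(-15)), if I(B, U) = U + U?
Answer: -261/788 ≈ -0.33122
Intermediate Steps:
I(B, U) = 2*U
Y(y) = (-20 + y)*(y + 1/y) (Y(y) = (y + 1/y)*(-20 + y) = (-20 + y)*(y + 1/y))
(290 - 464)/(I(-5, -1) + Y(-15)) = (290 - 464)/(2*(-1) + (1 + (-15)**2 - 20*(-15) - 20/(-15))) = -174/(-2 + (1 + 225 + 300 - 20*(-1/15))) = -174/(-2 + (1 + 225 + 300 + 4/3)) = -174/(-2 + 1582/3) = -174/1576/3 = -174*3/1576 = -261/788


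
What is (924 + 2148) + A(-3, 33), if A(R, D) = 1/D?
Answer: 101377/33 ≈ 3072.0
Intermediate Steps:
(924 + 2148) + A(-3, 33) = (924 + 2148) + 1/33 = 3072 + 1/33 = 101377/33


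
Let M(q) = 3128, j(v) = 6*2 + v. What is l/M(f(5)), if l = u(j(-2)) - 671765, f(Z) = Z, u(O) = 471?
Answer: -335647/1564 ≈ -214.61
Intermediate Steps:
j(v) = 12 + v
l = -671294 (l = 471 - 671765 = -671294)
l/M(f(5)) = -671294/3128 = -671294*1/3128 = -335647/1564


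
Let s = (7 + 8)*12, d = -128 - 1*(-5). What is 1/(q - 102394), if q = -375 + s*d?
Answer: -1/124909 ≈ -8.0058e-6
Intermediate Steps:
d = -123 (d = -128 + 5 = -123)
s = 180 (s = 15*12 = 180)
q = -22515 (q = -375 + 180*(-123) = -375 - 22140 = -22515)
1/(q - 102394) = 1/(-22515 - 102394) = 1/(-124909) = -1/124909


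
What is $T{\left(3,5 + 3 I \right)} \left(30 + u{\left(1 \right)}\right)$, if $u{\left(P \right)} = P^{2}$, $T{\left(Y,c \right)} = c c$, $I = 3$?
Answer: $6076$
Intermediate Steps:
$T{\left(Y,c \right)} = c^{2}$
$T{\left(3,5 + 3 I \right)} \left(30 + u{\left(1 \right)}\right) = \left(5 + 3 \cdot 3\right)^{2} \left(30 + 1^{2}\right) = \left(5 + 9\right)^{2} \left(30 + 1\right) = 14^{2} \cdot 31 = 196 \cdot 31 = 6076$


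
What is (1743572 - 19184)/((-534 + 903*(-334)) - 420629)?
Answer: -1724388/722765 ≈ -2.3858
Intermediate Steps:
(1743572 - 19184)/((-534 + 903*(-334)) - 420629) = 1724388/((-534 - 301602) - 420629) = 1724388/(-302136 - 420629) = 1724388/(-722765) = 1724388*(-1/722765) = -1724388/722765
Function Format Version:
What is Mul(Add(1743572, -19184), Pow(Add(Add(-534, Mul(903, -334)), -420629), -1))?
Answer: Rational(-1724388, 722765) ≈ -2.3858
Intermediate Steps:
Mul(Add(1743572, -19184), Pow(Add(Add(-534, Mul(903, -334)), -420629), -1)) = Mul(1724388, Pow(Add(Add(-534, -301602), -420629), -1)) = Mul(1724388, Pow(Add(-302136, -420629), -1)) = Mul(1724388, Pow(-722765, -1)) = Mul(1724388, Rational(-1, 722765)) = Rational(-1724388, 722765)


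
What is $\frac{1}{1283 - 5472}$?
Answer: $- \frac{1}{4189} \approx -0.00023872$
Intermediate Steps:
$\frac{1}{1283 - 5472} = \frac{1}{-4189} = - \frac{1}{4189}$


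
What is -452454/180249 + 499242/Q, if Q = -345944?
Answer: -41085269639/10392676676 ≈ -3.9533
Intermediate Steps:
-452454/180249 + 499242/Q = -452454/180249 + 499242/(-345944) = -452454*1/180249 + 499242*(-1/345944) = -150818/60083 - 249621/172972 = -41085269639/10392676676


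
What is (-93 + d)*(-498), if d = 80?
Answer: 6474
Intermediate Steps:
(-93 + d)*(-498) = (-93 + 80)*(-498) = -13*(-498) = 6474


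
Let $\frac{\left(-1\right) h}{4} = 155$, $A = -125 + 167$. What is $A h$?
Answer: $-26040$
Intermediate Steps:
$A = 42$
$h = -620$ ($h = \left(-4\right) 155 = -620$)
$A h = 42 \left(-620\right) = -26040$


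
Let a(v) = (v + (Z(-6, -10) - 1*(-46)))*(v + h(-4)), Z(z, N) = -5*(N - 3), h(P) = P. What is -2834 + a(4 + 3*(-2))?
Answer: -3488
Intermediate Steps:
Z(z, N) = 15 - 5*N (Z(z, N) = -5*(-3 + N) = 15 - 5*N)
a(v) = (-4 + v)*(111 + v) (a(v) = (v + ((15 - 5*(-10)) - 1*(-46)))*(v - 4) = (v + ((15 + 50) + 46))*(-4 + v) = (v + (65 + 46))*(-4 + v) = (v + 111)*(-4 + v) = (111 + v)*(-4 + v) = (-4 + v)*(111 + v))
-2834 + a(4 + 3*(-2)) = -2834 + (-444 + (4 + 3*(-2))² + 107*(4 + 3*(-2))) = -2834 + (-444 + (4 - 6)² + 107*(4 - 6)) = -2834 + (-444 + (-2)² + 107*(-2)) = -2834 + (-444 + 4 - 214) = -2834 - 654 = -3488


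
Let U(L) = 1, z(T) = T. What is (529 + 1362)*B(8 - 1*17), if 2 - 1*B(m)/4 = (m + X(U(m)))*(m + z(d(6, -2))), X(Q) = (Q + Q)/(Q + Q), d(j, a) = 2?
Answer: -408456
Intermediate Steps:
X(Q) = 1 (X(Q) = (2*Q)/((2*Q)) = (2*Q)*(1/(2*Q)) = 1)
B(m) = 8 - 4*(1 + m)*(2 + m) (B(m) = 8 - 4*(m + 1)*(m + 2) = 8 - 4*(1 + m)*(2 + m))
(529 + 1362)*B(8 - 1*17) = (529 + 1362)*(4*(8 - 1*17)*(-3 - (8 - 1*17))) = 1891*(4*(8 - 17)*(-3 - (8 - 17))) = 1891*(4*(-9)*(-3 - 1*(-9))) = 1891*(4*(-9)*(-3 + 9)) = 1891*(4*(-9)*6) = 1891*(-216) = -408456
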